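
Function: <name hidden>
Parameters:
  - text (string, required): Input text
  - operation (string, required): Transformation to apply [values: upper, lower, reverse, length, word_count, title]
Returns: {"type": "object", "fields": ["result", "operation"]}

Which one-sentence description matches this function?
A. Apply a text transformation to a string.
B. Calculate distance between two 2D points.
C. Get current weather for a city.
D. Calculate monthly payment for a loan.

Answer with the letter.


Parameters text, operation and return ["result", "operation"] fit: Apply a text transformation to a string.
A


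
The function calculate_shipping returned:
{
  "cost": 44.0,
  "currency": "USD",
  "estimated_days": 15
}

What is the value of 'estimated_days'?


15


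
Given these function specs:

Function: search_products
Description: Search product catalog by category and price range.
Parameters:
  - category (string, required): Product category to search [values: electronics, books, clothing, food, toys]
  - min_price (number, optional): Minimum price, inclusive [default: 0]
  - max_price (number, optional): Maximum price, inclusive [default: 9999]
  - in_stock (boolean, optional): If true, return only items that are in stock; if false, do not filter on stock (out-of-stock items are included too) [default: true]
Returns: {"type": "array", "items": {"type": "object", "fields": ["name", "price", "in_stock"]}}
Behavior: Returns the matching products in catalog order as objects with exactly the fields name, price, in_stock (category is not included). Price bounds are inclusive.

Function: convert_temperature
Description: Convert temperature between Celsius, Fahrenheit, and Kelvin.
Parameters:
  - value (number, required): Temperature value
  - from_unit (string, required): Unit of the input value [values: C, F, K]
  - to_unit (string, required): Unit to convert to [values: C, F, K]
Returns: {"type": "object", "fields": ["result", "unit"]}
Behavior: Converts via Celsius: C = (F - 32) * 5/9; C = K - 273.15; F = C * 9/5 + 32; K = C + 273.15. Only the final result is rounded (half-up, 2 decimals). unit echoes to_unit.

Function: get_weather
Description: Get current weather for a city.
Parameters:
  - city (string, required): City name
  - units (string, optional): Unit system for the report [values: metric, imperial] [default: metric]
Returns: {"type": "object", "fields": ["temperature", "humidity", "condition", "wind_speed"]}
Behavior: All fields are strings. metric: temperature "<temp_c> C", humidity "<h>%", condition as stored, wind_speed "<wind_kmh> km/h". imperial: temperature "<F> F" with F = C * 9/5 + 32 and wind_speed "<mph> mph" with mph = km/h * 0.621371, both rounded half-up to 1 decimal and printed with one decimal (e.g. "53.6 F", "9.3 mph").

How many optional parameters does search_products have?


Parameters of search_products: category (required), min_price (optional), max_price (optional), in_stock (optional)
Optional count:
3


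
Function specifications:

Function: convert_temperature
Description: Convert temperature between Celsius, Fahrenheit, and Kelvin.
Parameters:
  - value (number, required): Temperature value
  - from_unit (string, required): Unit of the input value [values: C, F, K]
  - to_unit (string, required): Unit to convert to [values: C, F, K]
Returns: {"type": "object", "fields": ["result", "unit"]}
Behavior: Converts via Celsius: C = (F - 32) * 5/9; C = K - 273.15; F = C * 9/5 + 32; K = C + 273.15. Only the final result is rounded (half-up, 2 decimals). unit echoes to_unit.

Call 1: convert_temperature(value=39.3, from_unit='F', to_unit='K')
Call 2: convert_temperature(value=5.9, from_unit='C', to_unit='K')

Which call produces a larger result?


Call 1:
  To C: (39.3 - 32) * 5/9 = 4.055556
  To K: 4.055556 + 273.15 = 277.205556
  Round to 2 decimals: 277.21
  -> 277.21 K
Call 2:
  Input already in C: 5.9
  To K: 5.9 + 273.15 = 279.05
  Round to 2 decimals: 279.05
  -> 279.05 K
Call 2 (279.05 K)


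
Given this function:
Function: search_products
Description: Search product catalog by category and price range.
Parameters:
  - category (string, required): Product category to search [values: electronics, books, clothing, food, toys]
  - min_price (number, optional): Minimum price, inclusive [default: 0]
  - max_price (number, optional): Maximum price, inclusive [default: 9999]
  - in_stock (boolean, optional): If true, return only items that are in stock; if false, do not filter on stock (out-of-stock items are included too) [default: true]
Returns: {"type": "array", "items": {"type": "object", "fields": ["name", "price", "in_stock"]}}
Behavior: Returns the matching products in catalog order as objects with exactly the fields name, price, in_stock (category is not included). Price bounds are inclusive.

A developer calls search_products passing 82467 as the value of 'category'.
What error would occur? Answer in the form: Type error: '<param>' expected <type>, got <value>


Spec: 'category' is declared as string; 82467 is an integer.
Type error: 'category' expected string, got 82467


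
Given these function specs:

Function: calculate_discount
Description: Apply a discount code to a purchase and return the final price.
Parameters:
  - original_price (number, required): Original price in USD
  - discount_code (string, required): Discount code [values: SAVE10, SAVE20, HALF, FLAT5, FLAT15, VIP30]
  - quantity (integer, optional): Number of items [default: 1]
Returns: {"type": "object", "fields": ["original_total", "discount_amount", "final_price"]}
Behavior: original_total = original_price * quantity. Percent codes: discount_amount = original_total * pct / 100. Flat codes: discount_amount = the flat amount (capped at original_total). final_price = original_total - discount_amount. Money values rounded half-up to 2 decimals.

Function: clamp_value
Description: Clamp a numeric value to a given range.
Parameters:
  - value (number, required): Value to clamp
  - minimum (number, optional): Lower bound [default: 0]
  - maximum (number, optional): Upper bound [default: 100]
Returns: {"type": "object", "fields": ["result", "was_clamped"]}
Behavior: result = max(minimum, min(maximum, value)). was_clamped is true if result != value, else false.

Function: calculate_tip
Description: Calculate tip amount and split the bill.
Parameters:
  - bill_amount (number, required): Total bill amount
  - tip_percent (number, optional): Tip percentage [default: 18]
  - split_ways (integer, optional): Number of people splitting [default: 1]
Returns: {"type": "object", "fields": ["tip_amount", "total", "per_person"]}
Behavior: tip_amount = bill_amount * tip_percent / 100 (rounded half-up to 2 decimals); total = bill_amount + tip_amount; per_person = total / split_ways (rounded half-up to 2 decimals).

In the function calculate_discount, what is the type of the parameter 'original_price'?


The calculate_discount spec declares:
  - original_price (number, required): Original price in USD
Type:
number


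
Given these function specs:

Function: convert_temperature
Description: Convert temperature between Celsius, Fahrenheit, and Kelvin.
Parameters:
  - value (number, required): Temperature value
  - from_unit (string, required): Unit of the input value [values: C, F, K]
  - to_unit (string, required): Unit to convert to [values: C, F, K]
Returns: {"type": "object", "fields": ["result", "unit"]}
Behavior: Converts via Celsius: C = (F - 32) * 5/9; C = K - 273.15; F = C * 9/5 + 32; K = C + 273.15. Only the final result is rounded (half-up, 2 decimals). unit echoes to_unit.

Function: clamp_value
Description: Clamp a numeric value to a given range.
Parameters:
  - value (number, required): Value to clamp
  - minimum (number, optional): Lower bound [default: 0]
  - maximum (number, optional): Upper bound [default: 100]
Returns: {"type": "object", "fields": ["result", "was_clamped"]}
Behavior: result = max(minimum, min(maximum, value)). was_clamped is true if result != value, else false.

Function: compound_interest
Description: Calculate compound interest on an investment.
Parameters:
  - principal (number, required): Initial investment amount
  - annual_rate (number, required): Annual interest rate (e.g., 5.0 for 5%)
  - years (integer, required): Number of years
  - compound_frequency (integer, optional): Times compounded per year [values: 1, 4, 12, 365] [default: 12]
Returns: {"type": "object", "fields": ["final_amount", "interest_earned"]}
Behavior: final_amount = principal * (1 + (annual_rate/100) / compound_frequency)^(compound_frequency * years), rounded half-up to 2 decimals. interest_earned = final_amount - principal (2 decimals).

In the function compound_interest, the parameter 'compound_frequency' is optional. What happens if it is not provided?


The compound_interest spec declares:
  - compound_frequency (integer, optional): Times compounded per year [values: 1, 4, 12, 365] [default: 12]
It defaults to 12


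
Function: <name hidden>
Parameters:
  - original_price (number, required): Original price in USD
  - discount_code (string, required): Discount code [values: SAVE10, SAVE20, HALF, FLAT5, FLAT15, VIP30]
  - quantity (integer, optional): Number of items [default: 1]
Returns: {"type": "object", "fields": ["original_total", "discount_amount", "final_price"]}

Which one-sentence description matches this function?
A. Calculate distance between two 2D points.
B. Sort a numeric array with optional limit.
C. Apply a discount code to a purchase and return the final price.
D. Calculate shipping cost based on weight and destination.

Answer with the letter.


Parameters original_price, discount_code, quantity and return ["original_total", "discount_amount", "final_price"] fit: Apply a discount code to a purchase and return the final price.
C


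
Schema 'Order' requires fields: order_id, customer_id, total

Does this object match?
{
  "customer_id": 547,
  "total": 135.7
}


Checking required fields...
Missing: order_id
Invalid - missing required field 'order_id'


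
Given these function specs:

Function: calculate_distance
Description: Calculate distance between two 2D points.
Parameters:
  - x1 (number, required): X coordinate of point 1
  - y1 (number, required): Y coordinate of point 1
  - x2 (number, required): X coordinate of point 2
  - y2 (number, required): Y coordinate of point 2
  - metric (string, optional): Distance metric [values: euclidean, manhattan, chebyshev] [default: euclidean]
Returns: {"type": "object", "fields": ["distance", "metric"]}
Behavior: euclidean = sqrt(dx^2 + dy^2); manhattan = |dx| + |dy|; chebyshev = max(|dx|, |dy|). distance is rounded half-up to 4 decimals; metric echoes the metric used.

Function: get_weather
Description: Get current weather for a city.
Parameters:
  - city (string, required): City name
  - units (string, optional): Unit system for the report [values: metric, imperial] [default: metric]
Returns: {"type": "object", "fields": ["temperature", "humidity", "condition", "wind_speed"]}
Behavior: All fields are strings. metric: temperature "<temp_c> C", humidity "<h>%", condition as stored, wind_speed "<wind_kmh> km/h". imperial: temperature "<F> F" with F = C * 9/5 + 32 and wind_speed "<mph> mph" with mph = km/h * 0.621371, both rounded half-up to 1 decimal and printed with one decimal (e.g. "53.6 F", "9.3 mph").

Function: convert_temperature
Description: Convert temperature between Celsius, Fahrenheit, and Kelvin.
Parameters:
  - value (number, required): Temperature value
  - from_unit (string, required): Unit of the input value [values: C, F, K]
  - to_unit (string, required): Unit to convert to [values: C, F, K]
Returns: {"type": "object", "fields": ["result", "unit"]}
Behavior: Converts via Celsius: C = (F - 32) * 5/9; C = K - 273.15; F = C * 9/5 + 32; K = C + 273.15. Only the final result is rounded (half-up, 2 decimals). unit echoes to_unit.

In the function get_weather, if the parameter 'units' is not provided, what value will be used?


The get_weather spec declares:
  - units (string, optional): Unit system for the report [values: metric, imperial] [default: metric]
Default:
metric


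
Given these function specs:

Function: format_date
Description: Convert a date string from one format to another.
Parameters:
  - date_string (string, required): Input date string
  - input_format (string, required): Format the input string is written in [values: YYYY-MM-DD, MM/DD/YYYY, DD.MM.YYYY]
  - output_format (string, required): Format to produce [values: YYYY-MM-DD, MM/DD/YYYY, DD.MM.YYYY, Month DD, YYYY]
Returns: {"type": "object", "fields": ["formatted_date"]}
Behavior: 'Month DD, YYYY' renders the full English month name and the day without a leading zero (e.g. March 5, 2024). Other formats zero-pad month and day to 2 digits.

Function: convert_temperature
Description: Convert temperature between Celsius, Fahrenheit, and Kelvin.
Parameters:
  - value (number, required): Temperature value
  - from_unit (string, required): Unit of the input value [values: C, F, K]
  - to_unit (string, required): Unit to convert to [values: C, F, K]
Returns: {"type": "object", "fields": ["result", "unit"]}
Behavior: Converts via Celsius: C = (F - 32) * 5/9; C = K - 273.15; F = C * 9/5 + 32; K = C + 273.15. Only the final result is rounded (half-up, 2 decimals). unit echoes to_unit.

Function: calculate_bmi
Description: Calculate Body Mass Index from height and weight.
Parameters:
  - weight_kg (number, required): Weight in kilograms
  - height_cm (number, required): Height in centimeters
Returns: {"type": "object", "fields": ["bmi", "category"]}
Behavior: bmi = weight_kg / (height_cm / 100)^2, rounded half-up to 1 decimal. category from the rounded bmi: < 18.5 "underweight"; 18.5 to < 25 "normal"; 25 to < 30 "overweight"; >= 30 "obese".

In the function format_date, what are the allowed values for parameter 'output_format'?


The format_date spec declares:
  - output_format (string, required): Format to produce [values: YYYY-MM-DD, MM/DD/YYYY, DD.MM.YYYY, Month DD, YYYY]
Allowed values:
YYYY-MM-DD, MM/DD/YYYY, DD.MM.YYYY, Month DD, YYYY


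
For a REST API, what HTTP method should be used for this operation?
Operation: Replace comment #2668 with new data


GET = read, POST = create, PUT = update/replace, DELETE = remove
This operation is an update/replace.
PUT


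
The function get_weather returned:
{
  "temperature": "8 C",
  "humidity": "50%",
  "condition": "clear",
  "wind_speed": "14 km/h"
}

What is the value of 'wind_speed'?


14 km/h


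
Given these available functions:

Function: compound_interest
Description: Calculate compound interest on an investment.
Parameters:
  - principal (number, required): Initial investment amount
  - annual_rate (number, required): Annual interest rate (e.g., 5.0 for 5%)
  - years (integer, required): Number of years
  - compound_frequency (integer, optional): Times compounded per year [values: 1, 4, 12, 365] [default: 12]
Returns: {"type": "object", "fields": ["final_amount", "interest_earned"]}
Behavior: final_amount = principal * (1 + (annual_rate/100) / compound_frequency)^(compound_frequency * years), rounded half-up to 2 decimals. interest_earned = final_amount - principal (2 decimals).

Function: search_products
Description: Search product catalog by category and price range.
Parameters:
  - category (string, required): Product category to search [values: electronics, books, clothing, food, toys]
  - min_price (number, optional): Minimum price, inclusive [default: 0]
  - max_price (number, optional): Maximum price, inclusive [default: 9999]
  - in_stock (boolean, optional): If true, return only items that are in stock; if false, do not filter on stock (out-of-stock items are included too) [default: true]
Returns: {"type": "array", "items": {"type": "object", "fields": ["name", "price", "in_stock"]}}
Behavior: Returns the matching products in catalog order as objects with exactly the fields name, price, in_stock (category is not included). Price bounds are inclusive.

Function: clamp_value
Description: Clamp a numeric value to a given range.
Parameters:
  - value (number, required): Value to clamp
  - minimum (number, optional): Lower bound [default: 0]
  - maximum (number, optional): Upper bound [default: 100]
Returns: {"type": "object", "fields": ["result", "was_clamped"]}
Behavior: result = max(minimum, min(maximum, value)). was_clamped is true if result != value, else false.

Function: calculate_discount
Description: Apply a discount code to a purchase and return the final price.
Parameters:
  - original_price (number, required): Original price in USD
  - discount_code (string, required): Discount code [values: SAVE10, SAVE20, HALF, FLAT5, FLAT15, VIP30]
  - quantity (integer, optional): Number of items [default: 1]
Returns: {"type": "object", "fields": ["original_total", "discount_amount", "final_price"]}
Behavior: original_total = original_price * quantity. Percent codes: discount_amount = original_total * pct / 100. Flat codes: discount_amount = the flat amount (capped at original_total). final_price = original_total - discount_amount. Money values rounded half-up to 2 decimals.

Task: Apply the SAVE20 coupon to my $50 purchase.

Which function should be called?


The task needs a function whose description is: Apply a discount code to a purchase and return the final price.
calculate_discount


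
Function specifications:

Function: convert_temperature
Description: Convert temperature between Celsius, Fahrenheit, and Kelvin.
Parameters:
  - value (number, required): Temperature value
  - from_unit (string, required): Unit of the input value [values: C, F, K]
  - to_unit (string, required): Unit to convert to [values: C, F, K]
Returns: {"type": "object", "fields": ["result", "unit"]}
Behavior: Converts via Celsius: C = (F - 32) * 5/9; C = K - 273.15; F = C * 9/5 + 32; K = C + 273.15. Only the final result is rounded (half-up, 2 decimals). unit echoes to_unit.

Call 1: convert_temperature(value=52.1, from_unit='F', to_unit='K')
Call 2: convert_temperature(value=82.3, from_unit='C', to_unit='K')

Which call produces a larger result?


Call 1:
  To C: (52.1 - 32) * 5/9 = 11.166667
  To K: 11.166667 + 273.15 = 284.316667
  Round to 2 decimals: 284.32
  -> 284.32 K
Call 2:
  Input already in C: 82.3
  To K: 82.3 + 273.15 = 355.45
  Round to 2 decimals: 355.45
  -> 355.45 K
Call 2 (355.45 K)


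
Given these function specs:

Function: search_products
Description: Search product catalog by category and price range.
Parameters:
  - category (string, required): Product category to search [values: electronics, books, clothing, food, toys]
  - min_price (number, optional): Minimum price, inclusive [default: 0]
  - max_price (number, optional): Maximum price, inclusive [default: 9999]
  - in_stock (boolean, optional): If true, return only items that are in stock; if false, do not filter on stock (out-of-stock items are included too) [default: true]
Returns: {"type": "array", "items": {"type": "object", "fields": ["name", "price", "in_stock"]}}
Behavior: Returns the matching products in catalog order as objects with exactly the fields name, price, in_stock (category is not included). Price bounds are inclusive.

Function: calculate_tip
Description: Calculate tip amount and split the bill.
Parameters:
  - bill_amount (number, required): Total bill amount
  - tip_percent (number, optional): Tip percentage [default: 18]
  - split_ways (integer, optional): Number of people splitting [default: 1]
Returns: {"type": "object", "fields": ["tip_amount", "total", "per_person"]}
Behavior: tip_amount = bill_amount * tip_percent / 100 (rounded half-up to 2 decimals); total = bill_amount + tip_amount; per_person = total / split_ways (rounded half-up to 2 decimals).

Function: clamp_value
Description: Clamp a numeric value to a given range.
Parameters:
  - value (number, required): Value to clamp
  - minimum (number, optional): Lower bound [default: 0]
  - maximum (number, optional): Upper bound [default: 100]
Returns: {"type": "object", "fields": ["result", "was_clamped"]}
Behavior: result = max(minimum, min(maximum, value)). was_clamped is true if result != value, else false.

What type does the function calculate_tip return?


The calculate_tip spec declares Returns: {"type": "object", "fields": ["tip_amount", "total", "per_person"]}
Type:
object


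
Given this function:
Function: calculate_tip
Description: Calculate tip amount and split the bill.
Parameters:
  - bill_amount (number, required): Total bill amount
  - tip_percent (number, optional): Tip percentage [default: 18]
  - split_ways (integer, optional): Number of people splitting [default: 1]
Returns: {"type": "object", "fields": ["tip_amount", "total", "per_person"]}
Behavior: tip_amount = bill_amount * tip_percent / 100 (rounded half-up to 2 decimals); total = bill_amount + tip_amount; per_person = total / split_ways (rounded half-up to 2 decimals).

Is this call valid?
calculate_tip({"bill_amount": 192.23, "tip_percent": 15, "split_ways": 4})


Checking all required parameters present and types match... All valid.
Valid


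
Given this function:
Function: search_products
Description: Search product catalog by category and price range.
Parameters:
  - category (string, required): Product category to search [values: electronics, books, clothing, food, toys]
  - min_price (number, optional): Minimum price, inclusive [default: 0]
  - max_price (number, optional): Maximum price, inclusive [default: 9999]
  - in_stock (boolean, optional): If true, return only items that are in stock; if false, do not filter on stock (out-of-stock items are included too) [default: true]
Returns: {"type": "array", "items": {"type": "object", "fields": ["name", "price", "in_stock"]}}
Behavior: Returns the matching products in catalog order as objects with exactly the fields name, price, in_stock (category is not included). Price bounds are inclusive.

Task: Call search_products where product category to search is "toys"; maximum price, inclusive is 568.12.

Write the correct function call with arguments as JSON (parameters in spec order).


Mapping each described value to its parameter name:
  'Product category to search' -> category = "toys"
  'Maximum price, inclusive' -> max_price = 568.12
search_products({"category": "toys", "max_price": 568.12})


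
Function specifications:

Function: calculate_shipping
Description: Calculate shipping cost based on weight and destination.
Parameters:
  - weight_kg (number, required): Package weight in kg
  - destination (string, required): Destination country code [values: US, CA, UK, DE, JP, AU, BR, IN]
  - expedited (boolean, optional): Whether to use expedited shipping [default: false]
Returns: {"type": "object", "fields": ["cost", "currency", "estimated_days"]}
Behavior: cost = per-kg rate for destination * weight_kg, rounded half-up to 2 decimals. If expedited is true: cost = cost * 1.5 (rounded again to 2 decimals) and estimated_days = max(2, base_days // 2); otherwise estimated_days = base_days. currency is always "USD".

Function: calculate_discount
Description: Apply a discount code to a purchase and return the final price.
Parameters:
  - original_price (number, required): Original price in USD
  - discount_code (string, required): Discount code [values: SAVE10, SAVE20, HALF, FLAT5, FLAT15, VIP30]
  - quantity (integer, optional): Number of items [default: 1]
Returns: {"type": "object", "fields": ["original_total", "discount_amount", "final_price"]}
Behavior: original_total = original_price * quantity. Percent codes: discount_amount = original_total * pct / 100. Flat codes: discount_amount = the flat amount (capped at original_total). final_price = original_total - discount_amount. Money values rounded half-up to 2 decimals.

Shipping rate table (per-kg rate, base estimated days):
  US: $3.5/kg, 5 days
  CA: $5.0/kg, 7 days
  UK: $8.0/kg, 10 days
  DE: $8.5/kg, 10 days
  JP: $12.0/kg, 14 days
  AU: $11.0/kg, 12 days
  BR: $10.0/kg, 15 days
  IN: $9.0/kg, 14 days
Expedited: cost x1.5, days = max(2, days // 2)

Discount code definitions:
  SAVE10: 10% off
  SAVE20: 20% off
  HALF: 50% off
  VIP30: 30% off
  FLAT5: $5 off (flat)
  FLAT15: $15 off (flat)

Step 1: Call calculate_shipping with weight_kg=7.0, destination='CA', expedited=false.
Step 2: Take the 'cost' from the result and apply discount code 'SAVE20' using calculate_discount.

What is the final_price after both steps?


Step 1: calculate_shipping(weight_kg=7.0, destination=CA, expedited=false)
  Rate for CA: $5.0/kg, base 7 days
  cost = 5.0 * 7.0 = 35 -> 35.00
  expedited not set/false: estimated_days = 7
  -> cost = 35.00 USD
Step 2: calculate_discount(original_price=35.0, discount_code=SAVE20, quantity=1)
  original_total = 35.0 * 1 = 35.00
  SAVE20 = 20% off: discount_amount = 35.00 * 20/100 = 7 -> 7.00
  final_price = 35.00 - 7.00 = 28.00
  -> final_price = 28.00
$28.00


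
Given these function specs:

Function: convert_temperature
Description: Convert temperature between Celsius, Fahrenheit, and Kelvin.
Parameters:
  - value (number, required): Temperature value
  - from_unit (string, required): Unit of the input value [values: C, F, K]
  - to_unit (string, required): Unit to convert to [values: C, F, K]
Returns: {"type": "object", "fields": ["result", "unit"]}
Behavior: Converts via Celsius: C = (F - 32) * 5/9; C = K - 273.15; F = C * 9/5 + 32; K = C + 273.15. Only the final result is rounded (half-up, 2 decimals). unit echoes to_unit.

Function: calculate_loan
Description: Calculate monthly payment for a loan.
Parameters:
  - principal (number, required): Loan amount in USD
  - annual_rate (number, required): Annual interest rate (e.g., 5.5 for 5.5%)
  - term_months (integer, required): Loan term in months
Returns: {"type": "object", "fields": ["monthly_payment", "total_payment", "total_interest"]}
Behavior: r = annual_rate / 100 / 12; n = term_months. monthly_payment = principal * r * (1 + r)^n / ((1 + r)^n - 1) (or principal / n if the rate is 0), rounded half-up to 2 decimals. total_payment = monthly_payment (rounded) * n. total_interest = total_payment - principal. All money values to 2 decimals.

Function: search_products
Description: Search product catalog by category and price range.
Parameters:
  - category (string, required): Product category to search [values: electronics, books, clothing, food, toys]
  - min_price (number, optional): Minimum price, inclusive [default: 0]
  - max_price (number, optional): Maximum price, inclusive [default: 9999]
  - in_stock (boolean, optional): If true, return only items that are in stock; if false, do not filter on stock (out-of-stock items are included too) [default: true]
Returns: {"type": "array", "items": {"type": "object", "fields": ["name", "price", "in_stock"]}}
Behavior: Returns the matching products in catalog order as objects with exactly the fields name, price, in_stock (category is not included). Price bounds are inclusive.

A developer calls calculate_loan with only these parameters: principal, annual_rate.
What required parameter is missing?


Required parameters: principal, annual_rate, term_months
Provided: principal, annual_rate
Missing: term_months
term_months


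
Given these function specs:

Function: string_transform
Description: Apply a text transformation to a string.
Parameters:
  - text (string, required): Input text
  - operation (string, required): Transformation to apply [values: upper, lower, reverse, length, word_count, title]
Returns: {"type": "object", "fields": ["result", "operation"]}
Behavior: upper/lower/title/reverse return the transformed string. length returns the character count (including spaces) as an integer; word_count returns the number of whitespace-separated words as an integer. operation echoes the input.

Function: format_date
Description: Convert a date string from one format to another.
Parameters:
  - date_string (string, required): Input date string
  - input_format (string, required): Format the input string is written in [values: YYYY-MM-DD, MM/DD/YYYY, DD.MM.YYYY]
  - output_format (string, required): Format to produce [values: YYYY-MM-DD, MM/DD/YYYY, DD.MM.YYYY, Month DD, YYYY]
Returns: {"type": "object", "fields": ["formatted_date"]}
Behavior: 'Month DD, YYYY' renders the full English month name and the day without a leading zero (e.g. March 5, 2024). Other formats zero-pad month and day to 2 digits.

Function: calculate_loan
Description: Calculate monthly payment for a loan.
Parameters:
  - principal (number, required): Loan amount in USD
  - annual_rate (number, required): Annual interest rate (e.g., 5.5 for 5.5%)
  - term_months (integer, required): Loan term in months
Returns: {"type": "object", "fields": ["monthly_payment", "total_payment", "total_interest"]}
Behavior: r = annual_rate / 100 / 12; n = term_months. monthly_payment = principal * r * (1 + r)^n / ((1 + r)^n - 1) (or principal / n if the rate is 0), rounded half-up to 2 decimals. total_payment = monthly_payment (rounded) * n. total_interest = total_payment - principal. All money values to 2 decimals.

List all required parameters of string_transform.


Parameters of string_transform and their required/optional flag:
  text: required
  operation: required
operation, text


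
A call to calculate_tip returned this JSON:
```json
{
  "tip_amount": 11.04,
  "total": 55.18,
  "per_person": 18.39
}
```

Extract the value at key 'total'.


55.18


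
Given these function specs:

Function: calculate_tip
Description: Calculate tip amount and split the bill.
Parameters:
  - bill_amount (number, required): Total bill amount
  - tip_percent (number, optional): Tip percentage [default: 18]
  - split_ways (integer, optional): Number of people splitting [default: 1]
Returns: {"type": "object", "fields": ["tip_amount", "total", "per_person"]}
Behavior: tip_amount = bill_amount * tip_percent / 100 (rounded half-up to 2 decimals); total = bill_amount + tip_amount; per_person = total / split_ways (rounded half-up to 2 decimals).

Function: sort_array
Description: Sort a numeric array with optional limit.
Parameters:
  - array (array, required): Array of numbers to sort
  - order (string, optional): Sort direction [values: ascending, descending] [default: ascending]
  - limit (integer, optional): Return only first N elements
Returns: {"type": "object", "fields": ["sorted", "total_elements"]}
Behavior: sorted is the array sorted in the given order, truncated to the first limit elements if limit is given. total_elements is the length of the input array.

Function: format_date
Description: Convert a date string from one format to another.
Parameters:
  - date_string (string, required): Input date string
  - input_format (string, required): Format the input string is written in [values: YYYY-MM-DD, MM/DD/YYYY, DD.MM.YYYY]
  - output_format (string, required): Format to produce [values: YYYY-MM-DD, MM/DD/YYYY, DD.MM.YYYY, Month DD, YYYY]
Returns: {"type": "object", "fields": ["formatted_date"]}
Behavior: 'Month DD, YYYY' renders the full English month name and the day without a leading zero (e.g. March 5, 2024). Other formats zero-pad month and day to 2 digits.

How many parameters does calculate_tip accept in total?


Parameters of calculate_tip: bill_amount (required), tip_percent (optional), split_ways (optional)
Total:
3


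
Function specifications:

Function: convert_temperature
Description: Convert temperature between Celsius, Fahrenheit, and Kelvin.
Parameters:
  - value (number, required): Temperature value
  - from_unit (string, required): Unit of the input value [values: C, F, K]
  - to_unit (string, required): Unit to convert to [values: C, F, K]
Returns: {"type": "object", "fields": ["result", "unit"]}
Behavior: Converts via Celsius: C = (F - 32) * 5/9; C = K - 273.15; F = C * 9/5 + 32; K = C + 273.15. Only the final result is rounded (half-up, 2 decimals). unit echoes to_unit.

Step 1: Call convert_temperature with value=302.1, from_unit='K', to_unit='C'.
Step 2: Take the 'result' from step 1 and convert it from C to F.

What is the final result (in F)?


Step 1: convert_temperature(value=302.1, from_unit=K, to_unit=C)
  To C: 302.1 - 273.15 = 28.95
  Target is C: 28.95
  Round to 2 decimals: 28.95
  -> result = 28.95 C
Step 2: convert_temperature(value=28.95, from_unit=C, to_unit=F)
  Input already in C: 28.95
  To F: 28.95 * 9/5 + 32 = 84.11
  Round to 2 decimals: 84.11
  -> result = 84.11 F
84.11 F


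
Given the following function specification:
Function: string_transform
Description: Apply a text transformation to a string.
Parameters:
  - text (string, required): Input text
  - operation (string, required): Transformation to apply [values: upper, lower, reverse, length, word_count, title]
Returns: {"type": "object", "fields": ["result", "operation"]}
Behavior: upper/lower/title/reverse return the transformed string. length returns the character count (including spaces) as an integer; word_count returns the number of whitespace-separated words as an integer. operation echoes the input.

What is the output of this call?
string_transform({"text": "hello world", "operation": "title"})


title('hello world') = 'Hello World'
Output:
{"result": "Hello World", "operation": "title"}


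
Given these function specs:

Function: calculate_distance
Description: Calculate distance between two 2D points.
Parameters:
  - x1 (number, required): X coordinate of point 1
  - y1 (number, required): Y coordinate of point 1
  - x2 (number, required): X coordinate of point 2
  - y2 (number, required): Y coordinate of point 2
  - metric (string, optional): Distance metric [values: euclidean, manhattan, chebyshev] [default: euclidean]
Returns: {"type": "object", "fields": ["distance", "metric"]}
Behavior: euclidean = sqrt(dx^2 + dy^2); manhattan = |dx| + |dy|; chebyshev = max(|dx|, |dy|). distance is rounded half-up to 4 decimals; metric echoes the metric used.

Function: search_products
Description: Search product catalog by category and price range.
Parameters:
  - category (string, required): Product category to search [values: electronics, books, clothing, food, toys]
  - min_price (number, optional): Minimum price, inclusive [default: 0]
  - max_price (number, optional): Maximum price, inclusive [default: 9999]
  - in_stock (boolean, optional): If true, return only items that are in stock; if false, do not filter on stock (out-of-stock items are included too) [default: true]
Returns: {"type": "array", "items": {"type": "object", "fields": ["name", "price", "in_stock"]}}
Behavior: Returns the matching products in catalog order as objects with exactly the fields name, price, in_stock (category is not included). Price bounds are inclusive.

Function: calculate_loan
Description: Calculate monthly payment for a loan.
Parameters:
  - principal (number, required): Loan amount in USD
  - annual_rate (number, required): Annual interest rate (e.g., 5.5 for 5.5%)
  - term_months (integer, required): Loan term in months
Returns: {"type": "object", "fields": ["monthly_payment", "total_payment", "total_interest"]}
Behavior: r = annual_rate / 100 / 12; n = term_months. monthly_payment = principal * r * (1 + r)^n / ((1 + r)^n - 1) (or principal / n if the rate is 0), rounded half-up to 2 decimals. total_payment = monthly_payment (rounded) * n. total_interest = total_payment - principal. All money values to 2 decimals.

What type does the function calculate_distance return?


The calculate_distance spec declares Returns: {"type": "object", "fields": ["distance", "metric"]}
Type:
object


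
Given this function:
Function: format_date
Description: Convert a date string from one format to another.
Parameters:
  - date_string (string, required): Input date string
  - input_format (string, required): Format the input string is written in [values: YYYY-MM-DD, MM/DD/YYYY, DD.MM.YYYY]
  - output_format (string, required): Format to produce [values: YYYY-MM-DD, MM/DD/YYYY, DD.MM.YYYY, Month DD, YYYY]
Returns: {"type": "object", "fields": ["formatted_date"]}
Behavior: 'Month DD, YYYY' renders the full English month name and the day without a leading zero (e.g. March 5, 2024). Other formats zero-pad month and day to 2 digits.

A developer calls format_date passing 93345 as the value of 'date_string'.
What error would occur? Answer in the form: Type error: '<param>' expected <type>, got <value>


Spec: 'date_string' is declared as string; 93345 is an integer.
Type error: 'date_string' expected string, got 93345


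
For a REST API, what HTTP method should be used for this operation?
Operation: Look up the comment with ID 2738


GET = read, POST = create, PUT = update/replace, DELETE = remove
This operation is a read.
GET


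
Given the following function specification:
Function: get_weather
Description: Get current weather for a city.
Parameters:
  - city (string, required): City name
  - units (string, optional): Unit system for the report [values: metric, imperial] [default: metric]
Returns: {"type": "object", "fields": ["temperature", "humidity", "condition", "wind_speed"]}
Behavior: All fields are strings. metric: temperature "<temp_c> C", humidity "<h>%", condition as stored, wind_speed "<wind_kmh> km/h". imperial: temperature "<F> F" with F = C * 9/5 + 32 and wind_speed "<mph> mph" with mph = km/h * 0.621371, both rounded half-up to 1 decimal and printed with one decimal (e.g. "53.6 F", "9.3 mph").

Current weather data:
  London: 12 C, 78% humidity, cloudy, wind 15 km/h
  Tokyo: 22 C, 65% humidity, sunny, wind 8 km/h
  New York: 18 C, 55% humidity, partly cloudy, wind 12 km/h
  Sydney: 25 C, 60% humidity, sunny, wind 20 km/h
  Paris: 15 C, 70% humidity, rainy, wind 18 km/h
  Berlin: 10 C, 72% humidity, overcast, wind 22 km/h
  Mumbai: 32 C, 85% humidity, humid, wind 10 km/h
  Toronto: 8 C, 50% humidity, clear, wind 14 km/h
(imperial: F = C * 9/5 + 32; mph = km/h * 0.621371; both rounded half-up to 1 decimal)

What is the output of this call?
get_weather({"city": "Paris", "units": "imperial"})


Paris record: 15 C, 70%, rainy, 18 km/h
imperial: temperature = 15 * 9/5 + 32 = 59 -> 59.0 F
imperial: wind_speed = 18 * 0.621371 = 11.184678 -> 11.2 mph
Output:
{"temperature": "59.0 F", "humidity": "70%", "condition": "rainy", "wind_speed": "11.2 mph"}


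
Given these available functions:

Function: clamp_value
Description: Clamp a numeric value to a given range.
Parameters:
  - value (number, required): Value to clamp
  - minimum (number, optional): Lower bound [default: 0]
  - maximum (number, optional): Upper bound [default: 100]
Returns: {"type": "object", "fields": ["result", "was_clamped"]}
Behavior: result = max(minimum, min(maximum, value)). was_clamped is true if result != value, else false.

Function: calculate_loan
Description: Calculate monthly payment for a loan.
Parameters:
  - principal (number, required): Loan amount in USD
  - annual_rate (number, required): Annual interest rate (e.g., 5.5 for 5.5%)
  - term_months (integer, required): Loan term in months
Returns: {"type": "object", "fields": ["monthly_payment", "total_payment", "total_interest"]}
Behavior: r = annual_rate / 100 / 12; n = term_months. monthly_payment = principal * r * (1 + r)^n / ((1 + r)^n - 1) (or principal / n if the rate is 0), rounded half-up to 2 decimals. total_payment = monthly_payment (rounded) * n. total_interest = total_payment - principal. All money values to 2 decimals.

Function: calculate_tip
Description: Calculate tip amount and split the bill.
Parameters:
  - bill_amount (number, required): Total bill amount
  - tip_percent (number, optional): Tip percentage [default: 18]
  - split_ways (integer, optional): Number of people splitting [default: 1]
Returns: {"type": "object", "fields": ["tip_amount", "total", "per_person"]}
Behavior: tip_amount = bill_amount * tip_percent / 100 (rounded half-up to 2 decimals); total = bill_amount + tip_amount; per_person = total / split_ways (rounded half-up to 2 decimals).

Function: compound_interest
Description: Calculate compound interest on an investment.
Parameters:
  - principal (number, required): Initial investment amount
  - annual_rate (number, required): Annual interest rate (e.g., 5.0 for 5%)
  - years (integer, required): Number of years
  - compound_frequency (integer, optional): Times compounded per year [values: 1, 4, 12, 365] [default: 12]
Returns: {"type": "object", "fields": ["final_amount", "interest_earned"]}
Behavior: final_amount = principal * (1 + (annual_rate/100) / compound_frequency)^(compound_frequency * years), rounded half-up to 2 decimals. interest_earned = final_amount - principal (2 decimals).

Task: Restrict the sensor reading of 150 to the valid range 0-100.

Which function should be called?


The task needs a function whose description is: Clamp a numeric value to a given range.
clamp_value
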